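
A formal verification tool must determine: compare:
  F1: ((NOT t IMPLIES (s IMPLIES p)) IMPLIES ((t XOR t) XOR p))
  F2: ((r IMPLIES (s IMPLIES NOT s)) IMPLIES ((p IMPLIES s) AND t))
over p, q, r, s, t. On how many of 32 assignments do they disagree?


F1 = ((NOT t IMPLIES (s IMPLIES p)) IMPLIES ((t XOR t) XOR p))
F2 = ((r IMPLIES (s IMPLIES NOT s)) IMPLIES ((p IMPLIES s) AND t))
Evaluate both on each of 32 rows (bits = p,q,r,s,t):
  row 0 [00000]: F1=0 F2=0 -> 0
  row 1 [00001]: F1=0 F2=1 (differ) -> 1
  row 2 [00010]: F1=1 F2=0 (differ) -> 1
  row 3 [00011]: F1=0 F2=1 (differ) -> 1
  row 4 [00100]: F1=0 F2=0 -> 0
  row 5 [00101]: F1=0 F2=1 (differ) -> 1
  row 6 [00110]: F1=1 F2=1 -> 0
  row 7 [00111]: F1=0 F2=1 (differ) -> 1
  row 8 [01000]: F1=0 F2=0 -> 0
  row 9 [01001]: F1=0 F2=1 (differ) -> 1
  row 10 [01010]: F1=1 F2=0 (differ) -> 1
  row 11 [01011]: F1=0 F2=1 (differ) -> 1
  row 12 [01100]: F1=0 F2=0 -> 0
  row 13 [01101]: F1=0 F2=1 (differ) -> 1
  row 14 [01110]: F1=1 F2=1 -> 0
  row 15 [01111]: F1=0 F2=1 (differ) -> 1
  row 16 [10000]: F1=1 F2=0 (differ) -> 1
  row 17 [10001]: F1=1 F2=0 (differ) -> 1
  row 18 [10010]: F1=1 F2=0 (differ) -> 1
  row 19 [10011]: F1=1 F2=1 -> 0
  row 20 [10100]: F1=1 F2=0 (differ) -> 1
  row 21 [10101]: F1=1 F2=0 (differ) -> 1
  row 22 [10110]: F1=1 F2=1 -> 0
  row 23 [10111]: F1=1 F2=1 -> 0
  row 24 [11000]: F1=1 F2=0 (differ) -> 1
  row 25 [11001]: F1=1 F2=0 (differ) -> 1
  row 26 [11010]: F1=1 F2=0 (differ) -> 1
  row 27 [11011]: F1=1 F2=1 -> 0
  row 28 [11100]: F1=1 F2=0 (differ) -> 1
  row 29 [11101]: F1=1 F2=0 (differ) -> 1
  row 30 [11110]: F1=1 F2=1 -> 0
  row 31 [11111]: F1=1 F2=1 -> 0
Full result column, 8 rows per line (p,q fixed per line; r,s,t runs 000..111 left to right):
  rows 0-7 [p,q=00]: 01110101  (ones: 5)
  rows 8-15 [p,q=01]: 01110101  (ones: 5)
  rows 16-23 [p,q=10]: 11101100  (ones: 5)
  rows 24-31 [p,q=11]: 11101100  (ones: 5)
Disagreements = 5+5+5+5 = 20

20


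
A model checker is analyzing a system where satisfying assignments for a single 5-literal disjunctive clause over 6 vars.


Step 1: Total=2^6=64
Step 2: Unsat when all 5 false: 2^1=2
Step 3: Sat=64-2=62

62


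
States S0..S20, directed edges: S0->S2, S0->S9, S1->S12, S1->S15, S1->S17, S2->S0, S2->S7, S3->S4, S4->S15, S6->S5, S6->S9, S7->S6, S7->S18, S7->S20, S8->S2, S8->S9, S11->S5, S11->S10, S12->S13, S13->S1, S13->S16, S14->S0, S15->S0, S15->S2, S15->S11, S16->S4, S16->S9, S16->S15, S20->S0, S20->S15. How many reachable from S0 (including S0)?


BFS from S0:
  layer 0: {S0}
  layer 1: {S2, S9}
  layer 2: {S7}
  layer 3: {S6, S18, S20}
  layer 4: {S5, S15}
  layer 5: {S11}
  layer 6: {S10}
Reachable set: {S0, S2, S5, S6, S7, S9, S10, S11, S15, S18, S20}
Count = 11

11


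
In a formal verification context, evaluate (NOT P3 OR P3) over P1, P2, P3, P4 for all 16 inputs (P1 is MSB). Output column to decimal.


Formula: (NOT P3 OR P3) over P1, P2, P3, P4 (16 rows)
Evaluate each row (bits = P1,P2,P3,P4, MSB first):
  row 0 [0000]: (NOT 0 OR 0) -> 1
  row 1 [0001]: (NOT 0 OR 0) -> 1
  row 2 [0010]: (NOT 1 OR 1) -> 1
  row 3 [0011]: (NOT 1 OR 1) -> 1
  row 4 [0100]: (NOT 0 OR 0) -> 1
  row 5 [0101]: (NOT 0 OR 0) -> 1
  row 6 [0110]: (NOT 1 OR 1) -> 1
  row 7 [0111]: (NOT 1 OR 1) -> 1
  row 8 [1000]: (NOT 0 OR 0) -> 1
  row 9 [1001]: (NOT 0 OR 0) -> 1
  row 10 [1010]: (NOT 1 OR 1) -> 1
  row 11 [1011]: (NOT 1 OR 1) -> 1
  row 12 [1100]: (NOT 0 OR 0) -> 1
  row 13 [1101]: (NOT 0 OR 0) -> 1
  row 14 [1110]: (NOT 1 OR 1) -> 1
  row 15 [1111]: (NOT 1 OR 1) -> 1
Full result column, 4 rows per line (P1,P2 fixed per line; P3,P4 runs 00..11 left to right):
  rows 0-3 [P1,P2=00]: 1111  = hex F
  rows 4-7 [P1,P2=01]: 1111  = hex F
  rows 8-11 [P1,P2=10]: 1111  = hex F
  rows 12-15 [P1,P2=11]: 1111  = hex F
Output column (row 0 .. row 15) = 1111111111111111
Output column grouped in 4s = 1111 1111 1111 1111 = 0xFFFF
Convert to decimal digit by digit (value = value*16 + digit):
  F -> 15
  15*16 + 15 (F) = 255
  255*16 + 15 (F) = 4095
  4095*16 + 15 (F) = 65535
Decimal = 65535

65535


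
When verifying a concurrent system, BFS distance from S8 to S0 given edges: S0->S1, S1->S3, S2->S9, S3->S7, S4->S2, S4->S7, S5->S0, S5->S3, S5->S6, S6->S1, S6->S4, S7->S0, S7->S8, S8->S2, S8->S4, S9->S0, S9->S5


BFS layer-by-layer from S8:
  dist 0: {S8}
  dist 1: {S2, S4}
  dist 2: {S7, S9}
  dist 3: {S0, S5}
  -> S0 reached at distance 3
Shortest path length = 3

3


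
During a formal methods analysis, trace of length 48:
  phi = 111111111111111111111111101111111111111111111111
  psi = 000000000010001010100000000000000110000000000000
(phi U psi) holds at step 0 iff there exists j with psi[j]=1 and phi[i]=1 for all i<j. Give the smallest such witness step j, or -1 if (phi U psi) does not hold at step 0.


(phi U psi) at 0: need smallest j with psi[j]=1 and phi[i]=1 for all i in [0,j).
Scan from step 0:
  step 0: phi=1, psi=0 -> continue
  step 1: phi=1, psi=0 -> continue
  step 2: phi=1, psi=0 -> continue
  step 3: phi=1, psi=0 -> continue
  step 10: psi=1 and phi held for [0,10) -> witness found
Witness step = 10

10


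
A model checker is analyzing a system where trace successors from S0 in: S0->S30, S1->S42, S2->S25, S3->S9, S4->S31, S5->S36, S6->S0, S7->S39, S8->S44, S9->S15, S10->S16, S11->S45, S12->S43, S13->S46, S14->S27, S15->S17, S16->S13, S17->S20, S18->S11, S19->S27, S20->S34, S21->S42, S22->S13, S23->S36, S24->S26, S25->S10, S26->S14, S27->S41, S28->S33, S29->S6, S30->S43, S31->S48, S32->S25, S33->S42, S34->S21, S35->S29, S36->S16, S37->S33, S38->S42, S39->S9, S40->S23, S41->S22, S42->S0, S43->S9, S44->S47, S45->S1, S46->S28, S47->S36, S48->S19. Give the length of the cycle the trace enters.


Trace from S0 until a state repeats:
  S0 -> S30 -> S43 -> S9 -> S15 -> S17 -> S20 -> S34 -> S21 -> S42 -> S0
S0 first seen at step 0, revisited at step 10.
Cycle length = 10 - 0 = 10

10


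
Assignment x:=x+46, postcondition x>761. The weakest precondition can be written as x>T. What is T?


Formula: wp(x:=E, P) = P[E/x] (substitute E for x in postcondition)
Step 1: Postcondition: x>761
Step 2: Substitute x+46 for x: x+46>761
Step 3: Solve for x: x > 761-46 = 715

715


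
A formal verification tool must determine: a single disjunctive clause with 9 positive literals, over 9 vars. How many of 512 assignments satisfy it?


Step 1: Total=2^9=512
Step 2: Unsat when all 9 false: 2^0=1
Step 3: Sat=512-1=511

511


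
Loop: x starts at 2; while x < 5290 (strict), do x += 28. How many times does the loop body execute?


Step 1: x goes from 2 toward 5290 by 28; the body runs while x<5290, so iterations = ceil((bound-start)/step)
Step 2: Distance=5288
Step 3: ceil(5288/28)=189

189


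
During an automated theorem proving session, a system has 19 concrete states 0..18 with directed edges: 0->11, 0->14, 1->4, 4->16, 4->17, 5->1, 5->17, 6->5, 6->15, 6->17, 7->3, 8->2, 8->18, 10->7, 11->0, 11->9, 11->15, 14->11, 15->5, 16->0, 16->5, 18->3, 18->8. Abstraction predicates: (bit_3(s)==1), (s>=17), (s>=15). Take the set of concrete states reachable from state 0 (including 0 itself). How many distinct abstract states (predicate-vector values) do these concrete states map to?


BFS from 0:
Concrete reachable: {0, 1, 4, 5, 9, 11, 14, 15, 16, 17}
Abstract via predicates (bit_3(s)==1), (s>=17), (s>=15):
  (0,0,0) <- {0, 1, 4, 5}
  (0,0,1) <- {16}
  (0,1,1) <- {17}
  (1,0,0) <- {9, 11, 14}
  (1,0,1) <- {15}
Distinct abstract states = 5

5


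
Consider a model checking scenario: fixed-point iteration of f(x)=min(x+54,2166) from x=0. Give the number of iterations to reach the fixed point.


Step 1: x=0, cap=2166, increment=54
Step 2: x grows by 54 each step until capped at 2166; fixed point is x=2166
Step 3: iterations = ceil(2166/54) = 41

41


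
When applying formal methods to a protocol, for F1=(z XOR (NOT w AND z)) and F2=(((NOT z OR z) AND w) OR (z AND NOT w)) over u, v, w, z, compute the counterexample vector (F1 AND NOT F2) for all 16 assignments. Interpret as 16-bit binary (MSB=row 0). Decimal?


F1 = (z XOR (NOT w AND z))
F2 = (((NOT z OR z) AND w) OR (z AND NOT w))
Counterexample to F1=>F2 is where F1=1 and F2=0.
Evaluate each row (bits = u,v,w,z, MSB first):
  row 0 [0000]: F1=0 F2=0 -> F1&~F2 -> 0
  row 1 [0001]: F1=0 F2=1 -> F1&~F2 -> 0
  row 2 [0010]: F1=0 F2=1 -> F1&~F2 -> 0
  row 3 [0011]: F1=1 F2=1 -> F1&~F2 -> 0
  row 4 [0100]: F1=0 F2=0 -> F1&~F2 -> 0
  row 5 [0101]: F1=0 F2=1 -> F1&~F2 -> 0
  row 6 [0110]: F1=0 F2=1 -> F1&~F2 -> 0
  row 7 [0111]: F1=1 F2=1 -> F1&~F2 -> 0
  row 8 [1000]: F1=0 F2=0 -> F1&~F2 -> 0
  row 9 [1001]: F1=0 F2=1 -> F1&~F2 -> 0
  row 10 [1010]: F1=0 F2=1 -> F1&~F2 -> 0
  row 11 [1011]: F1=1 F2=1 -> F1&~F2 -> 0
  row 12 [1100]: F1=0 F2=0 -> F1&~F2 -> 0
  row 13 [1101]: F1=0 F2=1 -> F1&~F2 -> 0
  row 14 [1110]: F1=0 F2=1 -> F1&~F2 -> 0
  row 15 [1111]: F1=1 F2=1 -> F1&~F2 -> 0
Full result column, 4 rows per line (u,v fixed per line; w,z runs 00..11 left to right):
  rows 0-3 [u,v=00]: 0000  = hex 0
  rows 4-7 [u,v=01]: 0000  = hex 0
  rows 8-11 [u,v=10]: 0000  = hex 0
  rows 12-15 [u,v=11]: 0000  = hex 0
Counterexample vector (row 0 .. row 15) = 0000000000000000
Output column grouped in 4s = 0000 0000 0000 0000 = 0x0000
Convert to decimal digit by digit (value = value*16 + digit):
  0 -> 0
  0*16 + 0 = 0
  0*16 + 0 = 0
  0*16 + 0 = 0
Decimal = 0

0


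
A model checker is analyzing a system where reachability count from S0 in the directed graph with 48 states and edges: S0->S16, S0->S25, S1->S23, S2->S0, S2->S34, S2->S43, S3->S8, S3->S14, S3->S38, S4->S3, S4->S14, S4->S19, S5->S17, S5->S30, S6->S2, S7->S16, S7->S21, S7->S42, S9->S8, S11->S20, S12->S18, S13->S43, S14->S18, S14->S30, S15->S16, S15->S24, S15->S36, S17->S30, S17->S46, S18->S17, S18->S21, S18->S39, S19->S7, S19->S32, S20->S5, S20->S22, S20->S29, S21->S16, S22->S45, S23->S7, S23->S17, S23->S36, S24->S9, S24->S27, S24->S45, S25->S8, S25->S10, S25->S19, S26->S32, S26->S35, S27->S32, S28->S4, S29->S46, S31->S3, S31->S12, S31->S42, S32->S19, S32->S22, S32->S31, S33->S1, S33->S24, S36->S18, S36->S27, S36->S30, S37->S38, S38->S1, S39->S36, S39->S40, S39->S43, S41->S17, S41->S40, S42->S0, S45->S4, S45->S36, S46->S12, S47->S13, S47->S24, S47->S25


BFS from S0:
  layer 0: {S0}
  layer 1: {S16, S25}
  layer 2: {S8, S10, S19}
  layer 3: {S7, S32}
  layer 4: {S21, S22, S31, S42}
  layer 5: {S3, S12, S45}
  layer 6: {S4, S14, S18, S36, S38}
  layer 7: {S1, S17, S27, S30, S39}
  layer 8: {S23, S40, S43, S46}
Reachable set: {S0, S1, S3, S4, S7, S8, S10, S12, S14, S16, S17, S18, S19, S21, S22, S23, S25, S27, S30, S31, S32, S36, S38, S39, S40, S42, S43, S45, S46}
Count = 29

29


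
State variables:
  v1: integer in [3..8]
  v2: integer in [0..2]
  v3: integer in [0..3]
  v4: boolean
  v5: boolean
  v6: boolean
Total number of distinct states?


State space = product of domain sizes of all variables.
Domain sizes:
  v1 (integer in [3..8]): 6
  v2 (integer in [0..2]): 3
  v3 (integer in [0..3]): 4
  v4 (boolean): 2
  v5 (boolean): 2
  v6 (boolean): 2
Product = 6 * 3 * 4 * 2 * 2 * 2 = 576

576


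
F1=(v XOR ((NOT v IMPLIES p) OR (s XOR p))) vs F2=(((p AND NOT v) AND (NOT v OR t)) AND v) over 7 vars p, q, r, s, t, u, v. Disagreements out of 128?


F1 = (v XOR ((NOT v IMPLIES p) OR (s XOR p)))
F2 = (((p AND NOT v) AND (NOT v OR t)) AND v)
Evaluate both on each of 128 rows (bits = p,q,r,s,t,u,v):
  row 0 [0000000]: F1=0 F2=0 -> 0
  row 1 [0000001]: F1=0 F2=0 -> 0
  row 2 [0000010]: F1=0 F2=0 -> 0
  row 3 [0000011]: F1=0 F2=0 -> 0
  row 4 [0000100]: F1=0 F2=0 -> 0
  (every remaining row is evaluated the same way; all 128 results are listed next)
Full result column, 8 rows per line (p,q,r,s fixed per line; t,u,v runs 000..111 left to right):
  rows 0-7 [p,q,r,s=0000]: 00000000  (ones: 0)
  rows 8-15 [p,q,r,s=0001]: 10101010  (ones: 4)
  rows 16-23 [p,q,r,s=0010]: 00000000  (ones: 0)
  rows 24-31 [p,q,r,s=0011]: 10101010  (ones: 4)
  rows 32-39 [p,q,r,s=0100]: 00000000  (ones: 0)
  rows 40-47 [p,q,r,s=0101]: 10101010  (ones: 4)
  rows 48-55 [p,q,r,s=0110]: 00000000  (ones: 0)
  rows 56-63 [p,q,r,s=0111]: 10101010  (ones: 4)
  rows 64-71 [p,q,r,s=1000]: 10101010  (ones: 4)
  rows 72-79 [p,q,r,s=1001]: 10101010  (ones: 4)
  rows 80-87 [p,q,r,s=1010]: 10101010  (ones: 4)
  rows 88-95 [p,q,r,s=1011]: 10101010  (ones: 4)
  rows 96-103 [p,q,r,s=1100]: 10101010  (ones: 4)
  rows 104-111 [p,q,r,s=1101]: 10101010  (ones: 4)
  rows 112-119 [p,q,r,s=1110]: 10101010  (ones: 4)
  rows 120-127 [p,q,r,s=1111]: 10101010  (ones: 4)
Disagreements = 0+4+0+4+0+4+0+4+4+4+4+4+4+4+4+4 = 48

48


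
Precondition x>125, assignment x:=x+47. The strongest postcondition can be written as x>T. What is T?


Formula: sp(P, x:=E) = exists old_x. (x = E[old_x/x]) AND P[old_x/x] (old_x is the value of x before the assignment; eliminate old_x by solving x = E[old_x/x] for old_x)
Step 1: Precondition P: x>125, i.e. old_x > 125
Step 2: Assignment gives x = old_x + 47, so old_x = x - 47
Step 3: Substitute into P: x - 47 > 125
Step 4: Simplify: x > 125+47 = 172

172


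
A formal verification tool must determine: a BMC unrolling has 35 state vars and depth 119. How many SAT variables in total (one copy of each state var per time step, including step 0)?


BMC unrolls to depth k, creating one copy of each state var for steps 0..k.
Step count = 119 + 1 = 120 (steps 0 through 119)
Vars per step = 35
Total = 35 * 120 = 4200

4200


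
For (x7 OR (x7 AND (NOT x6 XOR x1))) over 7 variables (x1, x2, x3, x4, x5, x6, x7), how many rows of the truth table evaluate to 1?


Formula: (x7 OR (x7 AND (NOT x6 XOR x1))) over 7 vars (128 rows)
Evaluate each row (x1, x2, x3, x4, x5, x6, x7 as bits, MSB first):
  row 0 [0000000]: (0 OR (0 AND (NOT 0 XOR 0))) -> 0
  row 1 [0000001]: (1 OR (1 AND (NOT 0 XOR 0))) -> 1
  row 2 [0000010]: (0 OR (0 AND (NOT 1 XOR 0))) -> 0
  row 3 [0000011]: (1 OR (1 AND (NOT 1 XOR 0))) -> 1
  row 4 [0000100]: (0 OR (0 AND (NOT 0 XOR 0))) -> 0
  (every remaining row is evaluated the same way; all 128 results are listed next)
Full result column, 8 rows per line (x1,x2,x3,x4 fixed per line; x5,x6,x7 runs 000..111 left to right):
  rows 0-7 [x1,x2,x3,x4=0000]: 01010101  (ones: 4)
  rows 8-15 [x1,x2,x3,x4=0001]: 01010101  (ones: 4)
  rows 16-23 [x1,x2,x3,x4=0010]: 01010101  (ones: 4)
  rows 24-31 [x1,x2,x3,x4=0011]: 01010101  (ones: 4)
  rows 32-39 [x1,x2,x3,x4=0100]: 01010101  (ones: 4)
  rows 40-47 [x1,x2,x3,x4=0101]: 01010101  (ones: 4)
  rows 48-55 [x1,x2,x3,x4=0110]: 01010101  (ones: 4)
  rows 56-63 [x1,x2,x3,x4=0111]: 01010101  (ones: 4)
  rows 64-71 [x1,x2,x3,x4=1000]: 01010101  (ones: 4)
  rows 72-79 [x1,x2,x3,x4=1001]: 01010101  (ones: 4)
  rows 80-87 [x1,x2,x3,x4=1010]: 01010101  (ones: 4)
  rows 88-95 [x1,x2,x3,x4=1011]: 01010101  (ones: 4)
  rows 96-103 [x1,x2,x3,x4=1100]: 01010101  (ones: 4)
  rows 104-111 [x1,x2,x3,x4=1101]: 01010101  (ones: 4)
  rows 112-119 [x1,x2,x3,x4=1110]: 01010101  (ones: 4)
  rows 120-127 [x1,x2,x3,x4=1111]: 01010101  (ones: 4)
Count of 1-rows = 4+4+4+4+4+4+4+4+4+4+4+4+4+4+4+4 = 64

64


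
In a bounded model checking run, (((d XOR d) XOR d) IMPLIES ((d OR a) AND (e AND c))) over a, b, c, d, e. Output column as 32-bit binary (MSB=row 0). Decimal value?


Formula: (((d XOR d) XOR d) IMPLIES ((d OR a) AND (e AND c))) over a, b, c, d, e (32 rows)
Evaluate each row (bits = a,b,c,d,e, MSB first):
  row 0 [00000]: (((0 XOR 0) XOR 0) IMPLIES ((0 OR 0) AND (0 AND 0))) -> 1
  row 1 [00001]: (((0 XOR 0) XOR 0) IMPLIES ((0 OR 0) AND (1 AND 0))) -> 1
  row 2 [00010]: (((1 XOR 1) XOR 1) IMPLIES ((1 OR 0) AND (0 AND 0))) -> 0
  row 3 [00011]: (((1 XOR 1) XOR 1) IMPLIES ((1 OR 0) AND (1 AND 0))) -> 0
  row 4 [00100]: (((0 XOR 0) XOR 0) IMPLIES ((0 OR 0) AND (0 AND 1))) -> 1
  row 5 [00101]: (((0 XOR 0) XOR 0) IMPLIES ((0 OR 0) AND (1 AND 1))) -> 1
  row 6 [00110]: (((1 XOR 1) XOR 1) IMPLIES ((1 OR 0) AND (0 AND 1))) -> 0
  row 7 [00111]: (((1 XOR 1) XOR 1) IMPLIES ((1 OR 0) AND (1 AND 1))) -> 1
  row 8 [01000]: (((0 XOR 0) XOR 0) IMPLIES ((0 OR 0) AND (0 AND 0))) -> 1
  row 9 [01001]: (((0 XOR 0) XOR 0) IMPLIES ((0 OR 0) AND (1 AND 0))) -> 1
  row 10 [01010]: (((1 XOR 1) XOR 1) IMPLIES ((1 OR 0) AND (0 AND 0))) -> 0
  row 11 [01011]: (((1 XOR 1) XOR 1) IMPLIES ((1 OR 0) AND (1 AND 0))) -> 0
  row 12 [01100]: (((0 XOR 0) XOR 0) IMPLIES ((0 OR 0) AND (0 AND 1))) -> 1
  row 13 [01101]: (((0 XOR 0) XOR 0) IMPLIES ((0 OR 0) AND (1 AND 1))) -> 1
  row 14 [01110]: (((1 XOR 1) XOR 1) IMPLIES ((1 OR 0) AND (0 AND 1))) -> 0
  row 15 [01111]: (((1 XOR 1) XOR 1) IMPLIES ((1 OR 0) AND (1 AND 1))) -> 1
  row 16 [10000]: (((0 XOR 0) XOR 0) IMPLIES ((0 OR 1) AND (0 AND 0))) -> 1
  row 17 [10001]: (((0 XOR 0) XOR 0) IMPLIES ((0 OR 1) AND (1 AND 0))) -> 1
  row 18 [10010]: (((1 XOR 1) XOR 1) IMPLIES ((1 OR 1) AND (0 AND 0))) -> 0
  row 19 [10011]: (((1 XOR 1) XOR 1) IMPLIES ((1 OR 1) AND (1 AND 0))) -> 0
  row 20 [10100]: (((0 XOR 0) XOR 0) IMPLIES ((0 OR 1) AND (0 AND 1))) -> 1
  row 21 [10101]: (((0 XOR 0) XOR 0) IMPLIES ((0 OR 1) AND (1 AND 1))) -> 1
  row 22 [10110]: (((1 XOR 1) XOR 1) IMPLIES ((1 OR 1) AND (0 AND 1))) -> 0
  row 23 [10111]: (((1 XOR 1) XOR 1) IMPLIES ((1 OR 1) AND (1 AND 1))) -> 1
  row 24 [11000]: (((0 XOR 0) XOR 0) IMPLIES ((0 OR 1) AND (0 AND 0))) -> 1
  row 25 [11001]: (((0 XOR 0) XOR 0) IMPLIES ((0 OR 1) AND (1 AND 0))) -> 1
  row 26 [11010]: (((1 XOR 1) XOR 1) IMPLIES ((1 OR 1) AND (0 AND 0))) -> 0
  row 27 [11011]: (((1 XOR 1) XOR 1) IMPLIES ((1 OR 1) AND (1 AND 0))) -> 0
  row 28 [11100]: (((0 XOR 0) XOR 0) IMPLIES ((0 OR 1) AND (0 AND 1))) -> 1
  row 29 [11101]: (((0 XOR 0) XOR 0) IMPLIES ((0 OR 1) AND (1 AND 1))) -> 1
  row 30 [11110]: (((1 XOR 1) XOR 1) IMPLIES ((1 OR 1) AND (0 AND 1))) -> 0
  row 31 [11111]: (((1 XOR 1) XOR 1) IMPLIES ((1 OR 1) AND (1 AND 1))) -> 1
Full result column, 4 rows per line (a,b,c fixed per line; d,e runs 00..11 left to right):
  rows 0-3 [a,b,c=000]: 1100  = hex C
  rows 4-7 [a,b,c=001]: 1101  = hex D
  rows 8-11 [a,b,c=010]: 1100  = hex C
  rows 12-15 [a,b,c=011]: 1101  = hex D
  rows 16-19 [a,b,c=100]: 1100  = hex C
  rows 20-23 [a,b,c=101]: 1101  = hex D
  rows 24-27 [a,b,c=110]: 1100  = hex C
  rows 28-31 [a,b,c=111]: 1101  = hex D
Output column (row 0 .. row 31) = 11001101110011011100110111001101
Output column grouped in 4s = 1100 1101 1100 1101 1100 1101 1100 1101 = 0xCDCDCDCD
Convert to decimal digit by digit (value = value*16 + digit):
  C -> 12
  12*16 + 13 (D) = 205
  205*16 + 12 (C) = 3292
  3292*16 + 13 (D) = 52685
  52685*16 + 12 (C) = 842972
  842972*16 + 13 (D) = 13487565
  13487565*16 + 12 (C) = 215801052
  215801052*16 + 13 (D) = 3452816845
Decimal = 3452816845

3452816845


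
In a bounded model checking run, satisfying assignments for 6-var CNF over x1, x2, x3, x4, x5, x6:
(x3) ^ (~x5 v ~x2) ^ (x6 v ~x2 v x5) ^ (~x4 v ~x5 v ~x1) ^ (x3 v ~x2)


CNF with 5 clauses over 6 vars (64 assignments).
An assignment satisfies CNF iff every clause has >=1 true literal.
Check each row (bits = x1,x2,x3,x4,x5,x6; clause T/F shown):
  row 0 [000000]: clauses=FTTTT -> 0
  row 1 [000001]: clauses=FTTTT -> 0
  row 2 [000010]: clauses=FTTTT -> 0
  row 3 [000011]: clauses=FTTTT -> 0
  row 4 [000100]: clauses=FTTTT -> 0
  (every remaining row is evaluated the same way; all 64 results are listed next)
Full result column, 8 rows per line (x1,x2,x3 fixed per line; x4,x5,x6 runs 000..111 left to right):
  rows 0-7 [x1,x2,x3=000]: 00000000  (ones: 0)
  rows 8-15 [x1,x2,x3=001]: 11111111  (ones: 8)
  rows 16-23 [x1,x2,x3=010]: 00000000  (ones: 0)
  rows 24-31 [x1,x2,x3=011]: 01000100  (ones: 2)
  rows 32-39 [x1,x2,x3=100]: 00000000  (ones: 0)
  rows 40-47 [x1,x2,x3=101]: 11111100  (ones: 6)
  rows 48-55 [x1,x2,x3=110]: 00000000  (ones: 0)
  rows 56-63 [x1,x2,x3=111]: 01000100  (ones: 2)
Satisfying assignments = 0+8+0+2+0+6+0+2 = 18

18


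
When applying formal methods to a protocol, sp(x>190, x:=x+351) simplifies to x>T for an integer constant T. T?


Formula: sp(P, x:=E) = exists old_x. (x = E[old_x/x]) AND P[old_x/x] (old_x is the value of x before the assignment; eliminate old_x by solving x = E[old_x/x] for old_x)
Step 1: Precondition P: x>190, i.e. old_x > 190
Step 2: Assignment gives x = old_x + 351, so old_x = x - 351
Step 3: Substitute into P: x - 351 > 190
Step 4: Simplify: x > 190+351 = 541

541


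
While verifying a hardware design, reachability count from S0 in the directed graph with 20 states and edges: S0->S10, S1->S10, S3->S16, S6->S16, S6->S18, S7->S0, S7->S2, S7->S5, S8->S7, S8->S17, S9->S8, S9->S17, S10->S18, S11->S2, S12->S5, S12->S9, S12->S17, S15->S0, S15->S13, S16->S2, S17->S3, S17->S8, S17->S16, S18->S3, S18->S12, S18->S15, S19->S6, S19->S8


BFS from S0:
  layer 0: {S0}
  layer 1: {S10}
  layer 2: {S18}
  layer 3: {S3, S12, S15}
  layer 4: {S5, S9, S13, S16, S17}
  layer 5: {S2, S8}
  layer 6: {S7}
Reachable set: {S0, S2, S3, S5, S7, S8, S9, S10, S12, S13, S15, S16, S17, S18}
Count = 14

14


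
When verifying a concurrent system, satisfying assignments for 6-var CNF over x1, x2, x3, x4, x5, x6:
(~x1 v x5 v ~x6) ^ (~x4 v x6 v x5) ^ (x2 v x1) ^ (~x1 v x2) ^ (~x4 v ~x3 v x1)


CNF with 5 clauses over 6 vars (64 assignments).
An assignment satisfies CNF iff every clause has >=1 true literal.
Check each row (bits = x1,x2,x3,x4,x5,x6; clause T/F shown):
  row 0 [000000]: clauses=TTFTT -> 0
  row 1 [000001]: clauses=TTFTT -> 0
  row 2 [000010]: clauses=TTFTT -> 0
  row 3 [000011]: clauses=TTFTT -> 0
  row 4 [000100]: clauses=TFFTT -> 0
  (every remaining row is evaluated the same way; all 64 results are listed next)
Full result column, 8 rows per line (x1,x2,x3 fixed per line; x4,x5,x6 runs 000..111 left to right):
  rows 0-7 [x1,x2,x3=000]: 00000000  (ones: 0)
  rows 8-15 [x1,x2,x3=001]: 00000000  (ones: 0)
  rows 16-23 [x1,x2,x3=010]: 11110111  (ones: 7)
  rows 24-31 [x1,x2,x3=011]: 11110000  (ones: 4)
  rows 32-39 [x1,x2,x3=100]: 00000000  (ones: 0)
  rows 40-47 [x1,x2,x3=101]: 00000000  (ones: 0)
  rows 48-55 [x1,x2,x3=110]: 10110011  (ones: 5)
  rows 56-63 [x1,x2,x3=111]: 10110011  (ones: 5)
Satisfying assignments = 0+0+7+4+0+0+5+5 = 21

21


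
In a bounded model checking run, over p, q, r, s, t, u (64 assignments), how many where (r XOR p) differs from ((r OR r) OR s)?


F1 = (r XOR p)
F2 = ((r OR r) OR s)
Evaluate both on each of 64 rows (bits = p,q,r,s,t,u):
  row 0 [000000]: F1=0 F2=0 -> 0
  row 1 [000001]: F1=0 F2=0 -> 0
  row 2 [000010]: F1=0 F2=0 -> 0
  row 3 [000011]: F1=0 F2=0 -> 0
  row 4 [000100]: F1=0 F2=1 (differ) -> 1
  (every remaining row is evaluated the same way; all 64 results are listed next)
Full result column, 8 rows per line (p,q,r fixed per line; s,t,u runs 000..111 left to right):
  rows 0-7 [p,q,r=000]: 00001111  (ones: 4)
  rows 8-15 [p,q,r=001]: 00000000  (ones: 0)
  rows 16-23 [p,q,r=010]: 00001111  (ones: 4)
  rows 24-31 [p,q,r=011]: 00000000  (ones: 0)
  rows 32-39 [p,q,r=100]: 11110000  (ones: 4)
  rows 40-47 [p,q,r=101]: 11111111  (ones: 8)
  rows 48-55 [p,q,r=110]: 11110000  (ones: 4)
  rows 56-63 [p,q,r=111]: 11111111  (ones: 8)
Disagreements = 4+0+4+0+4+8+4+8 = 32

32


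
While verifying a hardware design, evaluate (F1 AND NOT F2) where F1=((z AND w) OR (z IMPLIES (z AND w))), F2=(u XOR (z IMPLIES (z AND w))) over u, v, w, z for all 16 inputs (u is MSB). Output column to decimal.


F1 = ((z AND w) OR (z IMPLIES (z AND w)))
F2 = (u XOR (z IMPLIES (z AND w)))
Counterexample to F1=>F2 is where F1=1 and F2=0.
Evaluate each row (bits = u,v,w,z, MSB first):
  row 0 [0000]: F1=1 F2=1 -> F1&~F2 -> 0
  row 1 [0001]: F1=0 F2=0 -> F1&~F2 -> 0
  row 2 [0010]: F1=1 F2=1 -> F1&~F2 -> 0
  row 3 [0011]: F1=1 F2=1 -> F1&~F2 -> 0
  row 4 [0100]: F1=1 F2=1 -> F1&~F2 -> 0
  row 5 [0101]: F1=0 F2=0 -> F1&~F2 -> 0
  row 6 [0110]: F1=1 F2=1 -> F1&~F2 -> 0
  row 7 [0111]: F1=1 F2=1 -> F1&~F2 -> 0
  row 8 [1000]: F1=1 F2=0 -> F1&~F2 -> 1
  row 9 [1001]: F1=0 F2=1 -> F1&~F2 -> 0
  row 10 [1010]: F1=1 F2=0 -> F1&~F2 -> 1
  row 11 [1011]: F1=1 F2=0 -> F1&~F2 -> 1
  row 12 [1100]: F1=1 F2=0 -> F1&~F2 -> 1
  row 13 [1101]: F1=0 F2=1 -> F1&~F2 -> 0
  row 14 [1110]: F1=1 F2=0 -> F1&~F2 -> 1
  row 15 [1111]: F1=1 F2=0 -> F1&~F2 -> 1
Full result column, 4 rows per line (u,v fixed per line; w,z runs 00..11 left to right):
  rows 0-3 [u,v=00]: 0000  = hex 0
  rows 4-7 [u,v=01]: 0000  = hex 0
  rows 8-11 [u,v=10]: 1011  = hex B
  rows 12-15 [u,v=11]: 1011  = hex B
Counterexample vector (row 0 .. row 15) = 0000000010111011
Output column grouped in 4s = 0000 0000 1011 1011 = 0x00BB
Convert to decimal digit by digit (value = value*16 + digit):
  0 -> 0
  0*16 + 0 = 0
  0*16 + 11 (B) = 11
  11*16 + 11 (B) = 187
Decimal = 187

187


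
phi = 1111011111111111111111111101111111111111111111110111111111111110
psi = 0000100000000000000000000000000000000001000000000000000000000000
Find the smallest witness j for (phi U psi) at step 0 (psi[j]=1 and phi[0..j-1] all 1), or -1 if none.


(phi U psi) at 0: need smallest j with psi[j]=1 and phi[i]=1 for all i in [0,j).
Scan from step 0:
  step 0: phi=1, psi=0 -> continue
  step 1: phi=1, psi=0 -> continue
  step 2: phi=1, psi=0 -> continue
  step 3: phi=1, psi=0 -> continue
  step 4: psi=1 and phi held for [0,4) -> witness found
Witness step = 4

4


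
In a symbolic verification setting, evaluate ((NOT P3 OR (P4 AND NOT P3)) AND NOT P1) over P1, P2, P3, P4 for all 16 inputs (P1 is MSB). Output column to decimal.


Formula: ((NOT P3 OR (P4 AND NOT P3)) AND NOT P1) over P1, P2, P3, P4 (16 rows)
Evaluate each row (bits = P1,P2,P3,P4, MSB first):
  row 0 [0000]: ((NOT 0 OR (0 AND NOT 0)) AND NOT 0) -> 1
  row 1 [0001]: ((NOT 0 OR (1 AND NOT 0)) AND NOT 0) -> 1
  row 2 [0010]: ((NOT 1 OR (0 AND NOT 1)) AND NOT 0) -> 0
  row 3 [0011]: ((NOT 1 OR (1 AND NOT 1)) AND NOT 0) -> 0
  row 4 [0100]: ((NOT 0 OR (0 AND NOT 0)) AND NOT 0) -> 1
  row 5 [0101]: ((NOT 0 OR (1 AND NOT 0)) AND NOT 0) -> 1
  row 6 [0110]: ((NOT 1 OR (0 AND NOT 1)) AND NOT 0) -> 0
  row 7 [0111]: ((NOT 1 OR (1 AND NOT 1)) AND NOT 0) -> 0
  row 8 [1000]: ((NOT 0 OR (0 AND NOT 0)) AND NOT 1) -> 0
  row 9 [1001]: ((NOT 0 OR (1 AND NOT 0)) AND NOT 1) -> 0
  row 10 [1010]: ((NOT 1 OR (0 AND NOT 1)) AND NOT 1) -> 0
  row 11 [1011]: ((NOT 1 OR (1 AND NOT 1)) AND NOT 1) -> 0
  row 12 [1100]: ((NOT 0 OR (0 AND NOT 0)) AND NOT 1) -> 0
  row 13 [1101]: ((NOT 0 OR (1 AND NOT 0)) AND NOT 1) -> 0
  row 14 [1110]: ((NOT 1 OR (0 AND NOT 1)) AND NOT 1) -> 0
  row 15 [1111]: ((NOT 1 OR (1 AND NOT 1)) AND NOT 1) -> 0
Full result column, 4 rows per line (P1,P2 fixed per line; P3,P4 runs 00..11 left to right):
  rows 0-3 [P1,P2=00]: 1100  = hex C
  rows 4-7 [P1,P2=01]: 1100  = hex C
  rows 8-11 [P1,P2=10]: 0000  = hex 0
  rows 12-15 [P1,P2=11]: 0000  = hex 0
Output column (row 0 .. row 15) = 1100110000000000
Output column grouped in 4s = 1100 1100 0000 0000 = 0xCC00
Convert to decimal digit by digit (value = value*16 + digit):
  C -> 12
  12*16 + 12 (C) = 204
  204*16 + 0 = 3264
  3264*16 + 0 = 52224
Decimal = 52224

52224


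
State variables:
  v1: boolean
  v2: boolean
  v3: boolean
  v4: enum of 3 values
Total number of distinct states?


State space = product of domain sizes of all variables.
Domain sizes:
  v1 (boolean): 2
  v2 (boolean): 2
  v3 (boolean): 2
  v4 (enum of 3 values): 3
Product = 2 * 2 * 2 * 3 = 24

24


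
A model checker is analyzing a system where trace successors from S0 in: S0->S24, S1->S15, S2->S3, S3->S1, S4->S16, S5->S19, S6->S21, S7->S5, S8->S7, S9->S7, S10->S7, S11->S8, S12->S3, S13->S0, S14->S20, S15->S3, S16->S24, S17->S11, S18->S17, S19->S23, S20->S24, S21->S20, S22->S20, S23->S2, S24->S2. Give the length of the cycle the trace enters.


Trace from S0 until a state repeats:
  S0 -> S24 -> S2 -> S3 -> S1 -> S15 -> S3
S3 first seen at step 3, revisited at step 6.
Cycle length = 6 - 3 = 3

3


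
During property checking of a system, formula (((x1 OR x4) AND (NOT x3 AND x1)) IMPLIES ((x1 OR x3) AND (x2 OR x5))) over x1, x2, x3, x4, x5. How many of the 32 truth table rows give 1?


Formula: (((x1 OR x4) AND (NOT x3 AND x1)) IMPLIES ((x1 OR x3) AND (x2 OR x5))) over 5 vars (32 rows)
Evaluate each row (x1, x2, x3, x4, x5 as bits, MSB first):
  row 0 [00000]: (((0 OR 0) AND (NOT 0 AND 0)) IMPLIES ((0 OR 0) AND (0 OR 0))) -> 1
  row 1 [00001]: (((0 OR 0) AND (NOT 0 AND 0)) IMPLIES ((0 OR 0) AND (0 OR 1))) -> 1
  row 2 [00010]: (((0 OR 1) AND (NOT 0 AND 0)) IMPLIES ((0 OR 0) AND (0 OR 0))) -> 1
  row 3 [00011]: (((0 OR 1) AND (NOT 0 AND 0)) IMPLIES ((0 OR 0) AND (0 OR 1))) -> 1
  row 4 [00100]: (((0 OR 0) AND (NOT 1 AND 0)) IMPLIES ((0 OR 1) AND (0 OR 0))) -> 1
  row 5 [00101]: (((0 OR 0) AND (NOT 1 AND 0)) IMPLIES ((0 OR 1) AND (0 OR 1))) -> 1
  row 6 [00110]: (((0 OR 1) AND (NOT 1 AND 0)) IMPLIES ((0 OR 1) AND (0 OR 0))) -> 1
  row 7 [00111]: (((0 OR 1) AND (NOT 1 AND 0)) IMPLIES ((0 OR 1) AND (0 OR 1))) -> 1
  row 8 [01000]: (((0 OR 0) AND (NOT 0 AND 0)) IMPLIES ((0 OR 0) AND (1 OR 0))) -> 1
  row 9 [01001]: (((0 OR 0) AND (NOT 0 AND 0)) IMPLIES ((0 OR 0) AND (1 OR 1))) -> 1
  row 10 [01010]: (((0 OR 1) AND (NOT 0 AND 0)) IMPLIES ((0 OR 0) AND (1 OR 0))) -> 1
  row 11 [01011]: (((0 OR 1) AND (NOT 0 AND 0)) IMPLIES ((0 OR 0) AND (1 OR 1))) -> 1
  row 12 [01100]: (((0 OR 0) AND (NOT 1 AND 0)) IMPLIES ((0 OR 1) AND (1 OR 0))) -> 1
  row 13 [01101]: (((0 OR 0) AND (NOT 1 AND 0)) IMPLIES ((0 OR 1) AND (1 OR 1))) -> 1
  row 14 [01110]: (((0 OR 1) AND (NOT 1 AND 0)) IMPLIES ((0 OR 1) AND (1 OR 0))) -> 1
  row 15 [01111]: (((0 OR 1) AND (NOT 1 AND 0)) IMPLIES ((0 OR 1) AND (1 OR 1))) -> 1
  row 16 [10000]: (((1 OR 0) AND (NOT 0 AND 1)) IMPLIES ((1 OR 0) AND (0 OR 0))) -> 0
  row 17 [10001]: (((1 OR 0) AND (NOT 0 AND 1)) IMPLIES ((1 OR 0) AND (0 OR 1))) -> 1
  row 18 [10010]: (((1 OR 1) AND (NOT 0 AND 1)) IMPLIES ((1 OR 0) AND (0 OR 0))) -> 0
  row 19 [10011]: (((1 OR 1) AND (NOT 0 AND 1)) IMPLIES ((1 OR 0) AND (0 OR 1))) -> 1
  row 20 [10100]: (((1 OR 0) AND (NOT 1 AND 1)) IMPLIES ((1 OR 1) AND (0 OR 0))) -> 1
  row 21 [10101]: (((1 OR 0) AND (NOT 1 AND 1)) IMPLIES ((1 OR 1) AND (0 OR 1))) -> 1
  row 22 [10110]: (((1 OR 1) AND (NOT 1 AND 1)) IMPLIES ((1 OR 1) AND (0 OR 0))) -> 1
  row 23 [10111]: (((1 OR 1) AND (NOT 1 AND 1)) IMPLIES ((1 OR 1) AND (0 OR 1))) -> 1
  row 24 [11000]: (((1 OR 0) AND (NOT 0 AND 1)) IMPLIES ((1 OR 0) AND (1 OR 0))) -> 1
  row 25 [11001]: (((1 OR 0) AND (NOT 0 AND 1)) IMPLIES ((1 OR 0) AND (1 OR 1))) -> 1
  row 26 [11010]: (((1 OR 1) AND (NOT 0 AND 1)) IMPLIES ((1 OR 0) AND (1 OR 0))) -> 1
  row 27 [11011]: (((1 OR 1) AND (NOT 0 AND 1)) IMPLIES ((1 OR 0) AND (1 OR 1))) -> 1
  row 28 [11100]: (((1 OR 0) AND (NOT 1 AND 1)) IMPLIES ((1 OR 1) AND (1 OR 0))) -> 1
  row 29 [11101]: (((1 OR 0) AND (NOT 1 AND 1)) IMPLIES ((1 OR 1) AND (1 OR 1))) -> 1
  row 30 [11110]: (((1 OR 1) AND (NOT 1 AND 1)) IMPLIES ((1 OR 1) AND (1 OR 0))) -> 1
  row 31 [11111]: (((1 OR 1) AND (NOT 1 AND 1)) IMPLIES ((1 OR 1) AND (1 OR 1))) -> 1
Full result column, 8 rows per line (x1,x2 fixed per line; x3,x4,x5 runs 000..111 left to right):
  rows 0-7 [x1,x2=00]: 11111111  (ones: 8)
  rows 8-15 [x1,x2=01]: 11111111  (ones: 8)
  rows 16-23 [x1,x2=10]: 01011111  (ones: 6)
  rows 24-31 [x1,x2=11]: 11111111  (ones: 8)
Count of 1-rows = 8+8+6+8 = 30

30


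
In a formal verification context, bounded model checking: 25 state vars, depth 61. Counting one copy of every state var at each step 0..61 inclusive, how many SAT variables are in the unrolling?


BMC unrolls to depth k, creating one copy of each state var for steps 0..k.
Step count = 61 + 1 = 62 (steps 0 through 61)
Vars per step = 25
Total = 25 * 62 = 1550

1550


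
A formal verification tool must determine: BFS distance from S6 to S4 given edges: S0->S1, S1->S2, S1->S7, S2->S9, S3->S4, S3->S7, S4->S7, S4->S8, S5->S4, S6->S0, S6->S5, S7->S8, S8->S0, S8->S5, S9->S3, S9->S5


BFS layer-by-layer from S6:
  dist 0: {S6}
  dist 1: {S0, S5}
  dist 2: {S1, S4}
  -> S4 reached at distance 2
Shortest path length = 2

2


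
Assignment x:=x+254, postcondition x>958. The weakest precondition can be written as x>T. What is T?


Formula: wp(x:=E, P) = P[E/x] (substitute E for x in postcondition)
Step 1: Postcondition: x>958
Step 2: Substitute x+254 for x: x+254>958
Step 3: Solve for x: x > 958-254 = 704

704


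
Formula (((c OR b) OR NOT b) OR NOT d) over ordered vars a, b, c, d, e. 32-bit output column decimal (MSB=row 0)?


Formula: (((c OR b) OR NOT b) OR NOT d) over a, b, c, d, e (32 rows)
Evaluate each row (bits = a,b,c,d,e, MSB first):
  row 0 [00000]: (((0 OR 0) OR NOT 0) OR NOT 0) -> 1
  row 1 [00001]: (((0 OR 0) OR NOT 0) OR NOT 0) -> 1
  row 2 [00010]: (((0 OR 0) OR NOT 0) OR NOT 1) -> 1
  row 3 [00011]: (((0 OR 0) OR NOT 0) OR NOT 1) -> 1
  row 4 [00100]: (((1 OR 0) OR NOT 0) OR NOT 0) -> 1
  row 5 [00101]: (((1 OR 0) OR NOT 0) OR NOT 0) -> 1
  row 6 [00110]: (((1 OR 0) OR NOT 0) OR NOT 1) -> 1
  row 7 [00111]: (((1 OR 0) OR NOT 0) OR NOT 1) -> 1
  row 8 [01000]: (((0 OR 1) OR NOT 1) OR NOT 0) -> 1
  row 9 [01001]: (((0 OR 1) OR NOT 1) OR NOT 0) -> 1
  row 10 [01010]: (((0 OR 1) OR NOT 1) OR NOT 1) -> 1
  row 11 [01011]: (((0 OR 1) OR NOT 1) OR NOT 1) -> 1
  row 12 [01100]: (((1 OR 1) OR NOT 1) OR NOT 0) -> 1
  row 13 [01101]: (((1 OR 1) OR NOT 1) OR NOT 0) -> 1
  row 14 [01110]: (((1 OR 1) OR NOT 1) OR NOT 1) -> 1
  row 15 [01111]: (((1 OR 1) OR NOT 1) OR NOT 1) -> 1
  row 16 [10000]: (((0 OR 0) OR NOT 0) OR NOT 0) -> 1
  row 17 [10001]: (((0 OR 0) OR NOT 0) OR NOT 0) -> 1
  row 18 [10010]: (((0 OR 0) OR NOT 0) OR NOT 1) -> 1
  row 19 [10011]: (((0 OR 0) OR NOT 0) OR NOT 1) -> 1
  row 20 [10100]: (((1 OR 0) OR NOT 0) OR NOT 0) -> 1
  row 21 [10101]: (((1 OR 0) OR NOT 0) OR NOT 0) -> 1
  row 22 [10110]: (((1 OR 0) OR NOT 0) OR NOT 1) -> 1
  row 23 [10111]: (((1 OR 0) OR NOT 0) OR NOT 1) -> 1
  row 24 [11000]: (((0 OR 1) OR NOT 1) OR NOT 0) -> 1
  row 25 [11001]: (((0 OR 1) OR NOT 1) OR NOT 0) -> 1
  row 26 [11010]: (((0 OR 1) OR NOT 1) OR NOT 1) -> 1
  row 27 [11011]: (((0 OR 1) OR NOT 1) OR NOT 1) -> 1
  row 28 [11100]: (((1 OR 1) OR NOT 1) OR NOT 0) -> 1
  row 29 [11101]: (((1 OR 1) OR NOT 1) OR NOT 0) -> 1
  row 30 [11110]: (((1 OR 1) OR NOT 1) OR NOT 1) -> 1
  row 31 [11111]: (((1 OR 1) OR NOT 1) OR NOT 1) -> 1
Full result column, 4 rows per line (a,b,c fixed per line; d,e runs 00..11 left to right):
  rows 0-3 [a,b,c=000]: 1111  = hex F
  rows 4-7 [a,b,c=001]: 1111  = hex F
  rows 8-11 [a,b,c=010]: 1111  = hex F
  rows 12-15 [a,b,c=011]: 1111  = hex F
  rows 16-19 [a,b,c=100]: 1111  = hex F
  rows 20-23 [a,b,c=101]: 1111  = hex F
  rows 24-27 [a,b,c=110]: 1111  = hex F
  rows 28-31 [a,b,c=111]: 1111  = hex F
Output column (row 0 .. row 31) = 11111111111111111111111111111111
Output column grouped in 4s = 1111 1111 1111 1111 1111 1111 1111 1111 = 0xFFFFFFFF
Convert to decimal digit by digit (value = value*16 + digit):
  F -> 15
  15*16 + 15 (F) = 255
  255*16 + 15 (F) = 4095
  4095*16 + 15 (F) = 65535
  65535*16 + 15 (F) = 1048575
  1048575*16 + 15 (F) = 16777215
  16777215*16 + 15 (F) = 268435455
  268435455*16 + 15 (F) = 4294967295
Decimal = 4294967295

4294967295


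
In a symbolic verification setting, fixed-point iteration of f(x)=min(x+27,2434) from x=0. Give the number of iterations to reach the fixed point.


Step 1: x=0, cap=2434, increment=27
Step 2: x grows by 27 each step until capped at 2434; fixed point is x=2434
Step 3: iterations = ceil(2434/27) = 91

91


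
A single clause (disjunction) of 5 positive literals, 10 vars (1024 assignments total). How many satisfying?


Step 1: Total=2^10=1024
Step 2: Unsat when all 5 false: 2^5=32
Step 3: Sat=1024-32=992

992


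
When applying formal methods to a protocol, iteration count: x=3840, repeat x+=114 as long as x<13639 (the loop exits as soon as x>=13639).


Step 1: x goes from 3840 toward 13639 by 114; the body runs while x<13639, so iterations = ceil((bound-start)/step)
Step 2: Distance=9799
Step 3: ceil(9799/114)=86

86


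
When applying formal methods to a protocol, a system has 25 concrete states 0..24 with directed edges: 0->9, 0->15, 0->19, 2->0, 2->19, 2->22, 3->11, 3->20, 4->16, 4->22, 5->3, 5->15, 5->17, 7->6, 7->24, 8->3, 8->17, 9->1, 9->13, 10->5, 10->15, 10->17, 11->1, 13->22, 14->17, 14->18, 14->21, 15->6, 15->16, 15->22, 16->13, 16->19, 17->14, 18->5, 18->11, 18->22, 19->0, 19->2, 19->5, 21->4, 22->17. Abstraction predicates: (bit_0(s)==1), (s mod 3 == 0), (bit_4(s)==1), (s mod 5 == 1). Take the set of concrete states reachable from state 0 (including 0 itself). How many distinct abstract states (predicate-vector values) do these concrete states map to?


BFS from 0:
Concrete reachable: {0, 1, 2, 3, 4, 5, 6, 9, 11, 13, 14, 15, 16, 17, 18, 19, 20, 21, 22}
Abstract via predicates (bit_0(s)==1), (s mod 3 == 0), (bit_4(s)==1), (s mod 5 == 1):
  (0,0,0,0) <- {2, 4, 14}
  (0,0,1,0) <- {20, 22}
  (0,0,1,1) <- {16}
  (0,1,0,0) <- {0}
  (0,1,0,1) <- {6}
  (0,1,1,0) <- {18}
  (1,0,0,0) <- {5, 13}
  (1,0,0,1) <- {1, 11}
  (1,0,1,0) <- {17, 19}
  (1,1,0,0) <- {3, 9, 15}
  (1,1,1,1) <- {21}
Distinct abstract states = 11

11


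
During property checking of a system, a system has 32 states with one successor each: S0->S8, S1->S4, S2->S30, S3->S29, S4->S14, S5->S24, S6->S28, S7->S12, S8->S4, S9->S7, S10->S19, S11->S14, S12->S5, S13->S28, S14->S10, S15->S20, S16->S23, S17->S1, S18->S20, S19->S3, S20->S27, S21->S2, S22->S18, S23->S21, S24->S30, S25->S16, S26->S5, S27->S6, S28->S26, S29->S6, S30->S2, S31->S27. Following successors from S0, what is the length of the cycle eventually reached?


Trace from S0 until a state repeats:
  S0 -> S8 -> S4 -> S14 -> S10 -> S19 -> S3 -> S29 -> S6 -> S28 -> S26 -> S5 -> S24 -> S30 -> S2 -> S30
S30 first seen at step 13, revisited at step 15.
Cycle length = 15 - 13 = 2

2


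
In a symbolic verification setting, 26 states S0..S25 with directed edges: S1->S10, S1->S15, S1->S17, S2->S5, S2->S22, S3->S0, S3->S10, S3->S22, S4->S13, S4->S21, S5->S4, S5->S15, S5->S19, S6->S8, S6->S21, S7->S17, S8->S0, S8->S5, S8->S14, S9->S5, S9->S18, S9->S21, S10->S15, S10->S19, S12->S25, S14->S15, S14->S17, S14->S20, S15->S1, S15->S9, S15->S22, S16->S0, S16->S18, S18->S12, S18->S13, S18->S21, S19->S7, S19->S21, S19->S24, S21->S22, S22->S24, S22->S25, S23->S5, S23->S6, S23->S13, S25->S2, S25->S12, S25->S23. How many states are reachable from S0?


BFS from S0:
  layer 0: {S0}
Reachable set: {S0}
Count = 1

1


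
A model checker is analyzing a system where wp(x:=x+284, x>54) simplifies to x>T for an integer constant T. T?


Formula: wp(x:=E, P) = P[E/x] (substitute E for x in postcondition)
Step 1: Postcondition: x>54
Step 2: Substitute x+284 for x: x+284>54
Step 3: Solve for x: x > 54-284 = -230

-230


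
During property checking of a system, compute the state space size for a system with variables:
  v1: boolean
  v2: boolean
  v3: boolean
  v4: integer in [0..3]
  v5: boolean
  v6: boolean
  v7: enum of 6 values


State space = product of domain sizes of all variables.
Domain sizes:
  v1 (boolean): 2
  v2 (boolean): 2
  v3 (boolean): 2
  v4 (integer in [0..3]): 4
  v5 (boolean): 2
  v6 (boolean): 2
  v7 (enum of 6 values): 6
Product = 2 * 2 * 2 * 4 * 2 * 2 * 6 = 768

768


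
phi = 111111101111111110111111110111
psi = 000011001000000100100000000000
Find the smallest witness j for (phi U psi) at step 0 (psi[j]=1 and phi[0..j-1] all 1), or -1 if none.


(phi U psi) at 0: need smallest j with psi[j]=1 and phi[i]=1 for all i in [0,j).
Scan from step 0:
  step 0: phi=1, psi=0 -> continue
  step 1: phi=1, psi=0 -> continue
  step 2: phi=1, psi=0 -> continue
  step 3: phi=1, psi=0 -> continue
  step 4: psi=1 and phi held for [0,4) -> witness found
Witness step = 4

4


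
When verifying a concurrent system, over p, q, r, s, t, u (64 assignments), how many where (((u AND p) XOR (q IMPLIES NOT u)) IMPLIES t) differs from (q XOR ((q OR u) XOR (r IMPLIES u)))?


F1 = (((u AND p) XOR (q IMPLIES NOT u)) IMPLIES t)
F2 = (q XOR ((q OR u) XOR (r IMPLIES u)))
Evaluate both on each of 64 rows (bits = p,q,r,s,t,u):
  row 0 [000000]: F1=0 F2=1 (differ) -> 1
  row 1 [000001]: F1=0 F2=0 -> 0
  row 2 [000010]: F1=1 F2=1 -> 0
  row 3 [000011]: F1=1 F2=0 (differ) -> 1
  row 4 [000100]: F1=0 F2=1 (differ) -> 1
  (every remaining row is evaluated the same way; all 64 results are listed next)
Full result column, 8 rows per line (p,q,r fixed per line; s,t,u runs 000..111 left to right):
  rows 0-7 [p,q,r=000]: 10011001  (ones: 4)
  rows 8-15 [p,q,r=001]: 00110011  (ones: 4)
  rows 16-23 [p,q,r=010]: 10001000  (ones: 2)
  rows 24-31 [p,q,r=011]: 00100010  (ones: 2)
  rows 32-39 [p,q,r=100]: 11011101  (ones: 6)
  rows 40-47 [p,q,r=101]: 01110111  (ones: 6)
  rows 48-55 [p,q,r=110]: 11001100  (ones: 4)
  rows 56-63 [p,q,r=111]: 01100110  (ones: 4)
Disagreements = 4+4+2+2+6+6+4+4 = 32

32
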